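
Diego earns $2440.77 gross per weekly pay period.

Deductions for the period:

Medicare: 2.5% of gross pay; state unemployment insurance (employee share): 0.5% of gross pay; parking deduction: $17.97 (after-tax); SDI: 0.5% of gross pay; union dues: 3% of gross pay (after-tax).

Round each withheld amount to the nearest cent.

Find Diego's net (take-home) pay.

SDI: $2440.77 × 0.005 = $12.20
State unemployment insurance (employee share): $2440.77 × 0.005 = $12.20
Medicare: $2440.77 × 0.025 = $61.02
Union dues: $2440.77 × 0.03 = $73.22
Parking deduction: $17.97
Total deductions = $12.20 + $12.20 + $61.02 + $73.22 + $17.97 = $176.61
Net pay = $2440.77 − $176.61 = $2264.16

$2264.16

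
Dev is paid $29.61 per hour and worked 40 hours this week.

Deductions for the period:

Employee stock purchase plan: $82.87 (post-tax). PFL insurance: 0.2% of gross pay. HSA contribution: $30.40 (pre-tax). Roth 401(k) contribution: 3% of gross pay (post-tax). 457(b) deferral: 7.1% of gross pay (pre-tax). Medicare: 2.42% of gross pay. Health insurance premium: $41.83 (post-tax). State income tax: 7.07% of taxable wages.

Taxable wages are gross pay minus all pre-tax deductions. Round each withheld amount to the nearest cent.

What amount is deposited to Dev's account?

Gross pay: 40 × $29.61 = $1184.40
HSA contribution: $30.40
457(b) deferral: $1184.40 × 0.071 = $84.09
Pre-tax total = $30.40 + $84.09 = $114.49
Taxable wages = $1184.40 − $114.49 = $1069.91
State income tax: $1069.91 × 0.0707 = $75.64
PFL insurance: $1184.40 × 0.002 = $2.37
Medicare: $1184.40 × 0.0242 = $28.66
Health insurance premium: $41.83
Employee stock purchase plan: $82.87
Roth 401(k) contribution: $1184.40 × 0.03 = $35.53
Total deductions = $30.40 + $84.09 + $75.64 + $2.37 + $28.66 + $41.83 + $82.87 + $35.53 = $381.39
Net pay = $1184.40 − $381.39 = $803.01

$803.01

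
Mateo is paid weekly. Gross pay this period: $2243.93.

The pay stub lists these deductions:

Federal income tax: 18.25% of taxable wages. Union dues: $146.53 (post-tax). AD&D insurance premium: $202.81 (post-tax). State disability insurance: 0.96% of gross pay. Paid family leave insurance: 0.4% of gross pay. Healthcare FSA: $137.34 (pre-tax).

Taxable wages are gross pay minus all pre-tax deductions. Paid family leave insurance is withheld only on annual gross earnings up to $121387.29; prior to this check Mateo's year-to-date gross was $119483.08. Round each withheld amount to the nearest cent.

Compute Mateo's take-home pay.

$1343.64

Healthcare FSA: $137.34
Taxable wages = $2243.93 − $137.34 = $2106.59
Federal income tax: $2106.59 × 0.1825 = $384.45
State disability insurance: $2243.93 × 0.0096 = $21.54
Paid family leave insurance: only $121387.29 − $119483.08 = $1904.21 of this check is subject → $1904.21 × 0.004 = $7.62
Union dues: $146.53
AD&D insurance premium: $202.81
Total deductions = $137.34 + $384.45 + $21.54 + $7.62 + $146.53 + $202.81 = $900.29
Net pay = $2243.93 − $900.29 = $1343.64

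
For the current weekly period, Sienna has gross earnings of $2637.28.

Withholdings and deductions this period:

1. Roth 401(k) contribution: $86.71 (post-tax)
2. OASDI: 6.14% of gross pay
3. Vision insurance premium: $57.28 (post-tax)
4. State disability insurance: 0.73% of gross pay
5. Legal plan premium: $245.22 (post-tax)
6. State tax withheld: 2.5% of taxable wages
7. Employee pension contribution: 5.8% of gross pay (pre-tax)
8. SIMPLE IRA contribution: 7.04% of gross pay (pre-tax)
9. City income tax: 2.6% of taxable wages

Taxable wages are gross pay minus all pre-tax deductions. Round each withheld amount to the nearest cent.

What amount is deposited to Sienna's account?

$1611.03

SIMPLE IRA contribution: $2637.28 × 0.0704 = $185.66
Employee pension contribution: $2637.28 × 0.058 = $152.96
Pre-tax total = $185.66 + $152.96 = $338.62
Taxable wages = $2637.28 − $338.62 = $2298.66
City income tax: $2298.66 × 0.026 = $59.77
State tax withheld: $2298.66 × 0.025 = $57.47
State disability insurance: $2637.28 × 0.0073 = $19.25
OASDI: $2637.28 × 0.0614 = $161.93
Legal plan premium: $245.22
Roth 401(k) contribution: $86.71
Vision insurance premium: $57.28
Total deductions = $185.66 + $152.96 + $59.77 + $57.47 + $19.25 + $161.93 + $245.22 + $86.71 + $57.28 = $1026.25
Net pay = $2637.28 − $1026.25 = $1611.03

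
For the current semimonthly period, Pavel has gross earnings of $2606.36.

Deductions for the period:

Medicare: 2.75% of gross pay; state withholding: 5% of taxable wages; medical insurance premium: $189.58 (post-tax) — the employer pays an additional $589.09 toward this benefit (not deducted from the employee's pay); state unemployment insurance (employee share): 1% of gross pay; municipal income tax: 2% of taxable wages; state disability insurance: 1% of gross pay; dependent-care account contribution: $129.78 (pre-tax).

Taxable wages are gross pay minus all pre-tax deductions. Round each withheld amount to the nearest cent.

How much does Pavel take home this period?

$1989.85

Dependent-care account contribution: $129.78
Taxable wages = $2606.36 − $129.78 = $2476.58
Municipal income tax: $2476.58 × 0.02 = $49.53
State withholding: $2476.58 × 0.05 = $123.83
Medicare: $2606.36 × 0.0275 = $71.67
State unemployment insurance (employee share): $2606.36 × 0.01 = $26.06
State disability insurance: $2606.36 × 0.01 = $26.06
Medical insurance premium: $189.58
(Employer's $589.09 toward medical insurance premium is not withheld from the employee.)
Total deductions = $129.78 + $49.53 + $123.83 + $71.67 + $26.06 + $26.06 + $189.58 = $616.51
Net pay = $2606.36 − $616.51 = $1989.85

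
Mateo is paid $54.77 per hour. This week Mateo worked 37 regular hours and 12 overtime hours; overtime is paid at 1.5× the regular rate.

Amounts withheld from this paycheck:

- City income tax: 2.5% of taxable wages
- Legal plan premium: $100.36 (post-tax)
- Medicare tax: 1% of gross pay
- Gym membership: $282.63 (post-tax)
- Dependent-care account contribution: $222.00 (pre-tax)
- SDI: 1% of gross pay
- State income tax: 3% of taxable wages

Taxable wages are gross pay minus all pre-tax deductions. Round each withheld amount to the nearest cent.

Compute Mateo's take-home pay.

$2,193.65

Regular pay: 37 × $54.77 = $2,026.49
Overtime pay: 12 × $54.77 × 1.5 = $985.86
Gross pay = $2,026.49 + $985.86 = $3,012.35
Dependent-care account contribution: $222.00
Taxable wages = $3,012.35 − $222.00 = $2,790.35
State income tax: $2,790.35 × 0.03 = $83.71
City income tax: $2,790.35 × 0.025 = $69.76
Medicare tax: $3,012.35 × 0.01 = $30.12
SDI: $3,012.35 × 0.01 = $30.12
Legal plan premium: $100.36
Gym membership: $282.63
Total deductions = $222.00 + $83.71 + $69.76 + $30.12 + $30.12 + $100.36 + $282.63 = $818.70
Net pay = $3,012.35 − $818.70 = $2,193.65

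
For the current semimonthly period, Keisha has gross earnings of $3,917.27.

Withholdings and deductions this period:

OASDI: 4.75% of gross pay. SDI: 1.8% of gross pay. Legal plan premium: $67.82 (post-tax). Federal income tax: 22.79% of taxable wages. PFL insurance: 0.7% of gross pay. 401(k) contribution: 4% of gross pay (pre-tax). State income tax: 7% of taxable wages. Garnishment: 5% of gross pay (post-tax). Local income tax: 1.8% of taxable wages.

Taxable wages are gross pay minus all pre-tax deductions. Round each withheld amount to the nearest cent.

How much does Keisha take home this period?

$2,024.93

401(k) contribution: $3,917.27 × 0.04 = $156.69
Taxable wages = $3,917.27 − $156.69 = $3,760.58
Federal income tax: $3,760.58 × 0.2279 = $857.04
State income tax: $3,760.58 × 0.07 = $263.24
Local income tax: $3,760.58 × 0.018 = $67.69
SDI: $3,917.27 × 0.018 = $70.51
OASDI: $3,917.27 × 0.0475 = $186.07
PFL insurance: $3,917.27 × 0.007 = $27.42
Garnishment: $3,917.27 × 0.05 = $195.86
Legal plan premium: $67.82
Total deductions = $156.69 + $857.04 + $263.24 + $67.69 + $70.51 + $186.07 + $27.42 + $195.86 + $67.82 = $1,892.34
Net pay = $3,917.27 − $1,892.34 = $2,024.93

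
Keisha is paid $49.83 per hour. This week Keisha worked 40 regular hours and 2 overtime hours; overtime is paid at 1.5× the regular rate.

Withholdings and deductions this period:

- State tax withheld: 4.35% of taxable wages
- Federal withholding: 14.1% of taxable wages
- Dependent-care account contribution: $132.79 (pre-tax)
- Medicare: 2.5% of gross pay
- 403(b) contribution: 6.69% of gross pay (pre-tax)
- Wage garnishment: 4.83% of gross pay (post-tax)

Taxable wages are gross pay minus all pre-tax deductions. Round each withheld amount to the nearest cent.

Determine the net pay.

$1365.12

Regular pay: 40 × $49.83 = $1993.20
Overtime pay: 2 × $49.83 × 1.5 = $149.49
Gross pay = $1993.20 + $149.49 = $2142.69
Dependent-care account contribution: $132.79
403(b) contribution: $2142.69 × 0.0669 = $143.35
Pre-tax total = $132.79 + $143.35 = $276.14
Taxable wages = $2142.69 − $276.14 = $1866.55
State tax withheld: $1866.55 × 0.0435 = $81.19
Federal withholding: $1866.55 × 0.141 = $263.18
Medicare: $2142.69 × 0.025 = $53.57
Wage garnishment: $2142.69 × 0.0483 = $103.49
Total deductions = $132.79 + $143.35 + $81.19 + $263.18 + $53.57 + $103.49 = $777.57
Net pay = $2142.69 − $777.57 = $1365.12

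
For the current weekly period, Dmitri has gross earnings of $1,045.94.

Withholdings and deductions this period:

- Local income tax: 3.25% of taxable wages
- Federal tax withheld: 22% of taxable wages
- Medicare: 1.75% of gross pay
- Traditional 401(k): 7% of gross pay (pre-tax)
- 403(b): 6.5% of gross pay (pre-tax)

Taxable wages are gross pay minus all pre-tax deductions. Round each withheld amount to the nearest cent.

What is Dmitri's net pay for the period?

$657.99

Traditional 401(k): $1,045.94 × 0.07 = $73.22
403(b): $1,045.94 × 0.065 = $67.99
Pre-tax total = $73.22 + $67.99 = $141.21
Taxable wages = $1,045.94 − $141.21 = $904.73
Local income tax: $904.73 × 0.0325 = $29.40
Federal tax withheld: $904.73 × 0.22 = $199.04
Medicare: $1,045.94 × 0.0175 = $18.30
Total deductions = $73.22 + $67.99 + $29.40 + $199.04 + $18.30 = $387.95
Net pay = $1,045.94 − $387.95 = $657.99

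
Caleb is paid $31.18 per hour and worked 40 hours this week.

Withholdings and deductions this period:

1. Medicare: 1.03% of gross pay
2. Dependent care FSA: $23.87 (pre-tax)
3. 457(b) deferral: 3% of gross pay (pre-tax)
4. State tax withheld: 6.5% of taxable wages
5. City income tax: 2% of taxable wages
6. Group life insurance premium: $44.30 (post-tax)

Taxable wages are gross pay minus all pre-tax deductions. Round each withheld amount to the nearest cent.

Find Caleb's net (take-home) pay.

$1,027.96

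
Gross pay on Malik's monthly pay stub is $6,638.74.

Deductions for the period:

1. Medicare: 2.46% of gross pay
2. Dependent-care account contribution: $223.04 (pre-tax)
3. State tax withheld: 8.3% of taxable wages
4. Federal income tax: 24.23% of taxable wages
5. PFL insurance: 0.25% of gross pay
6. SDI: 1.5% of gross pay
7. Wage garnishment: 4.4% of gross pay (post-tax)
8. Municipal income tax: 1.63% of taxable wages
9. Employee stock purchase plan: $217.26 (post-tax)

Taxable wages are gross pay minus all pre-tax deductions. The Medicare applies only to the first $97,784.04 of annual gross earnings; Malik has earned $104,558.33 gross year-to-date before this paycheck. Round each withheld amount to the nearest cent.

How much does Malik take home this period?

$3,598.56

Dependent-care account contribution: $223.04
Taxable wages = $6,638.74 − $223.04 = $6,415.70
Municipal income tax: $6,415.70 × 0.0163 = $104.58
State tax withheld: $6,415.70 × 0.083 = $532.50
Federal income tax: $6,415.70 × 0.2423 = $1,554.52
SDI: $6,638.74 × 0.015 = $99.58
PFL insurance: $6,638.74 × 0.0025 = $16.60
Medicare: annual cap $97,784.04 already reached (YTD $104,558.33), so $0.00
Employee stock purchase plan: $217.26
Wage garnishment: $6,638.74 × 0.044 = $292.10
Total deductions = $223.04 + $104.58 + $532.50 + $1,554.52 + $99.58 + $16.60 + $0.00 + $217.26 + $292.10 = $3,040.18
Net pay = $6,638.74 − $3,040.18 = $3,598.56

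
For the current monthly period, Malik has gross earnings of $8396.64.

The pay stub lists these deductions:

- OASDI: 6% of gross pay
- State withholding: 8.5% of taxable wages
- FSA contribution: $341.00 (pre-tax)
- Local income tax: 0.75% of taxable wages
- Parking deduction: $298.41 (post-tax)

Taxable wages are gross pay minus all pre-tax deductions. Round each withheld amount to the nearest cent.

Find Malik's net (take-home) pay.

FSA contribution: $341.00
Taxable wages = $8396.64 − $341.00 = $8055.64
State withholding: $8055.64 × 0.085 = $684.73
Local income tax: $8055.64 × 0.0075 = $60.42
OASDI: $8396.64 × 0.06 = $503.80
Parking deduction: $298.41
Total deductions = $341.00 + $684.73 + $60.42 + $503.80 + $298.41 = $1888.36
Net pay = $8396.64 − $1888.36 = $6508.28

$6508.28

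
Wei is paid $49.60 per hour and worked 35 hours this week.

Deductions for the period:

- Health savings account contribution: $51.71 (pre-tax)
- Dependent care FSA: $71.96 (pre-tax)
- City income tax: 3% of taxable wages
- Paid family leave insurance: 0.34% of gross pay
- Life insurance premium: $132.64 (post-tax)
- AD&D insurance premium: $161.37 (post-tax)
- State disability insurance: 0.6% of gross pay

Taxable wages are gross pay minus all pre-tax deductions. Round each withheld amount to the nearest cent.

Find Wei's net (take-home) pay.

Gross pay: 35 × $49.60 = $1,736.00
Health savings account contribution: $51.71
Dependent care FSA: $71.96
Pre-tax total = $51.71 + $71.96 = $123.67
Taxable wages = $1,736.00 − $123.67 = $1,612.33
City income tax: $1,612.33 × 0.03 = $48.37
State disability insurance: $1,736.00 × 0.006 = $10.42
Paid family leave insurance: $1,736.00 × 0.0034 = $5.90
AD&D insurance premium: $161.37
Life insurance premium: $132.64
Total deductions = $51.71 + $71.96 + $48.37 + $10.42 + $5.90 + $161.37 + $132.64 = $482.37
Net pay = $1,736.00 − $482.37 = $1,253.63

$1,253.63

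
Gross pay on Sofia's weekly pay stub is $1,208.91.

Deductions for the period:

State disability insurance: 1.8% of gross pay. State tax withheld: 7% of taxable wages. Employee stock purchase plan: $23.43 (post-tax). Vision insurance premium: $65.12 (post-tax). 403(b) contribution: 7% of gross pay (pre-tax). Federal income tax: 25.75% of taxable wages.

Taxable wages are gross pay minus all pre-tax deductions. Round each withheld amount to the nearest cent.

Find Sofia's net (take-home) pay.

$645.78

403(b) contribution: $1,208.91 × 0.07 = $84.62
Taxable wages = $1,208.91 − $84.62 = $1,124.29
State tax withheld: $1,124.29 × 0.07 = $78.70
Federal income tax: $1,124.29 × 0.2575 = $289.50
State disability insurance: $1,208.91 × 0.018 = $21.76
Employee stock purchase plan: $23.43
Vision insurance premium: $65.12
Total deductions = $84.62 + $78.70 + $289.50 + $21.76 + $23.43 + $65.12 = $563.13
Net pay = $1,208.91 − $563.13 = $645.78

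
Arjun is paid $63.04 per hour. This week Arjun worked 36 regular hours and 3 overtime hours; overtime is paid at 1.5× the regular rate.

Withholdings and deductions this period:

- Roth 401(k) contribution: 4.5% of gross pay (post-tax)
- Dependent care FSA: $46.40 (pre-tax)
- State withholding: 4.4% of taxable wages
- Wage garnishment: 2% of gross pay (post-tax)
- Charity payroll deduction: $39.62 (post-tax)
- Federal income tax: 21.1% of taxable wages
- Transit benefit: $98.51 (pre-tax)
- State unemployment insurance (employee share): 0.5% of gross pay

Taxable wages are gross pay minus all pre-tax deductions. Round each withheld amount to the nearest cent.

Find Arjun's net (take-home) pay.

$1,575.78

Regular pay: 36 × $63.04 = $2,269.44
Overtime pay: 3 × $63.04 × 1.5 = $283.68
Gross pay = $2,269.44 + $283.68 = $2,553.12
Transit benefit: $98.51
Dependent care FSA: $46.40
Pre-tax total = $98.51 + $46.40 = $144.91
Taxable wages = $2,553.12 − $144.91 = $2,408.21
Federal income tax: $2,408.21 × 0.211 = $508.13
State withholding: $2,408.21 × 0.044 = $105.96
State unemployment insurance (employee share): $2,553.12 × 0.005 = $12.77
Wage garnishment: $2,553.12 × 0.02 = $51.06
Charity payroll deduction: $39.62
Roth 401(k) contribution: $2,553.12 × 0.045 = $114.89
Total deductions = $98.51 + $46.40 + $508.13 + $105.96 + $12.77 + $51.06 + $39.62 + $114.89 = $977.34
Net pay = $2,553.12 − $977.34 = $1,575.78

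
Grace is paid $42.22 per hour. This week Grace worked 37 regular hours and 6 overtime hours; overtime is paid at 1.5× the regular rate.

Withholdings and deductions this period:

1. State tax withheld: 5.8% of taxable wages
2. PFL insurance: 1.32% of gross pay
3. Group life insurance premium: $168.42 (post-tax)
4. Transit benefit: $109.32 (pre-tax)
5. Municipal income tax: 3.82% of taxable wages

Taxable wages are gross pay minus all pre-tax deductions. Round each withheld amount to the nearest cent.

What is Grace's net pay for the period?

$1,462.43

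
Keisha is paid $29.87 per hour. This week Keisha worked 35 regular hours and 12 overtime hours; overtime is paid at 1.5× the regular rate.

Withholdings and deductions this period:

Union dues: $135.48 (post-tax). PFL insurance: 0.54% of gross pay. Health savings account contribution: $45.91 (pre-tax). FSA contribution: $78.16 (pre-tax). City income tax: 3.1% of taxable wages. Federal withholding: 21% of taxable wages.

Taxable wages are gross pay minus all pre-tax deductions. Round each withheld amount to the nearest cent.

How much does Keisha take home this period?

$963.38

Regular pay: 35 × $29.87 = $1,045.45
Overtime pay: 12 × $29.87 × 1.5 = $537.66
Gross pay = $1,045.45 + $537.66 = $1,583.11
FSA contribution: $78.16
Health savings account contribution: $45.91
Pre-tax total = $78.16 + $45.91 = $124.07
Taxable wages = $1,583.11 − $124.07 = $1,459.04
Federal withholding: $1,459.04 × 0.21 = $306.40
City income tax: $1,459.04 × 0.031 = $45.23
PFL insurance: $1,583.11 × 0.0054 = $8.55
Union dues: $135.48
Total deductions = $78.16 + $45.91 + $306.40 + $45.23 + $8.55 + $135.48 = $619.73
Net pay = $1,583.11 − $619.73 = $963.38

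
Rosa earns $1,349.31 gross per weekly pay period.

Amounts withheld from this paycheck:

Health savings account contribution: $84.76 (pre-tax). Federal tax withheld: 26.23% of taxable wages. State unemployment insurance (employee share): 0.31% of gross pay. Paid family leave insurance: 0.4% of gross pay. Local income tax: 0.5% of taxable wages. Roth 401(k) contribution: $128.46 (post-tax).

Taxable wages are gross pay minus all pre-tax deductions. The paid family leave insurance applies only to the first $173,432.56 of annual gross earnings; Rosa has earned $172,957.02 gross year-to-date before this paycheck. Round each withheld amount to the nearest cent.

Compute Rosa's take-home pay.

Health savings account contribution: $84.76
Taxable wages = $1,349.31 − $84.76 = $1,264.55
Local income tax: $1,264.55 × 0.005 = $6.32
Federal tax withheld: $1,264.55 × 0.2623 = $331.69
Paid family leave insurance: only $173,432.56 − $172,957.02 = $475.54 of this check is subject → $475.54 × 0.004 = $1.90
State unemployment insurance (employee share): $1,349.31 × 0.0031 = $4.18
Roth 401(k) contribution: $128.46
Total deductions = $84.76 + $6.32 + $331.69 + $1.90 + $4.18 + $128.46 = $557.31
Net pay = $1,349.31 − $557.31 = $792.00

$792.00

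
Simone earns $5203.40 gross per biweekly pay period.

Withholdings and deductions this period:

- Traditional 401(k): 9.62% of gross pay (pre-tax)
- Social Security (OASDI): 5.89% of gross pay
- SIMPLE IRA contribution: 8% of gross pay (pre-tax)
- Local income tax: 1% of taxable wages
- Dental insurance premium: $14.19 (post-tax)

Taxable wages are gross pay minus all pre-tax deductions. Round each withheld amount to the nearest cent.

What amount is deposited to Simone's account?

$3923.02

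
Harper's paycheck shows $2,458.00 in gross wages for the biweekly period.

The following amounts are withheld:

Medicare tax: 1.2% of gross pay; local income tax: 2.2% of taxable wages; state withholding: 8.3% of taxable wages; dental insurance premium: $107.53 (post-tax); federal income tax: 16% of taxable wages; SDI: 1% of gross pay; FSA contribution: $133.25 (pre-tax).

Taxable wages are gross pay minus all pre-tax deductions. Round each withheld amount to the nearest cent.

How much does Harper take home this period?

FSA contribution: $133.25
Taxable wages = $2,458.00 − $133.25 = $2,324.75
Local income tax: $2,324.75 × 0.022 = $51.14
Federal income tax: $2,324.75 × 0.16 = $371.96
State withholding: $2,324.75 × 0.083 = $192.95
Medicare tax: $2,458.00 × 0.012 = $29.50
SDI: $2,458.00 × 0.01 = $24.58
Dental insurance premium: $107.53
Total deductions = $133.25 + $51.14 + $371.96 + $192.95 + $29.50 + $24.58 + $107.53 = $910.91
Net pay = $2,458.00 − $910.91 = $1,547.09

$1,547.09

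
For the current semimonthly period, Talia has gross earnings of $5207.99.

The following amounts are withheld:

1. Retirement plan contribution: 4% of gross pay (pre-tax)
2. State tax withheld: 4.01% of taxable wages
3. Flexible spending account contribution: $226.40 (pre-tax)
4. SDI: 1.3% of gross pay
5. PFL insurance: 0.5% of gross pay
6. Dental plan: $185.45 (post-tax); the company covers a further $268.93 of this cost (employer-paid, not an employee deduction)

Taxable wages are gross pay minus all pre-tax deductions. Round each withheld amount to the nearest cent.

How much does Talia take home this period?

$4302.67

Flexible spending account contribution: $226.40
Retirement plan contribution: $5207.99 × 0.04 = $208.32
Pre-tax total = $226.40 + $208.32 = $434.72
Taxable wages = $5207.99 − $434.72 = $4773.27
State tax withheld: $4773.27 × 0.0401 = $191.41
PFL insurance: $5207.99 × 0.005 = $26.04
SDI: $5207.99 × 0.013 = $67.70
Dental plan: $185.45
(Employer's $268.93 toward dental plan is not withheld from the employee.)
Total deductions = $226.40 + $208.32 + $191.41 + $26.04 + $67.70 + $185.45 = $905.32
Net pay = $5207.99 − $905.32 = $4302.67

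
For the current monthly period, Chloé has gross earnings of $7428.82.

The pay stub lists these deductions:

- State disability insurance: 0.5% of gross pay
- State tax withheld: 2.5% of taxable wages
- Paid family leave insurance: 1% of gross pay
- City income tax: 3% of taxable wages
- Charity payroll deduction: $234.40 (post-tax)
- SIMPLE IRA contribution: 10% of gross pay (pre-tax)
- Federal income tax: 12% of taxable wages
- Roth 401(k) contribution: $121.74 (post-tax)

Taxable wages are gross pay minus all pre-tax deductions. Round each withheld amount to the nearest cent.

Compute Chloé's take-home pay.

$5048.33

SIMPLE IRA contribution: $7428.82 × 0.1 = $742.88
Taxable wages = $7428.82 − $742.88 = $6685.94
Federal income tax: $6685.94 × 0.12 = $802.31
City income tax: $6685.94 × 0.03 = $200.58
State tax withheld: $6685.94 × 0.025 = $167.15
Paid family leave insurance: $7428.82 × 0.01 = $74.29
State disability insurance: $7428.82 × 0.005 = $37.14
Charity payroll deduction: $234.40
Roth 401(k) contribution: $121.74
Total deductions = $742.88 + $802.31 + $200.58 + $167.15 + $74.29 + $37.14 + $234.40 + $121.74 = $2380.49
Net pay = $7428.82 − $2380.49 = $5048.33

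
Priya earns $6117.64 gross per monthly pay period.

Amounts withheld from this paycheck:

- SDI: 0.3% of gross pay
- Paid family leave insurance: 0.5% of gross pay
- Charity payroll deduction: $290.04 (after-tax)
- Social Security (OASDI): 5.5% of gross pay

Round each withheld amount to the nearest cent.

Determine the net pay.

$5442.19

Paid family leave insurance: $6117.64 × 0.005 = $30.59
Social Security (OASDI): $6117.64 × 0.055 = $336.47
SDI: $6117.64 × 0.003 = $18.35
Charity payroll deduction: $290.04
Total deductions = $30.59 + $336.47 + $18.35 + $290.04 = $675.45
Net pay = $6117.64 − $675.45 = $5442.19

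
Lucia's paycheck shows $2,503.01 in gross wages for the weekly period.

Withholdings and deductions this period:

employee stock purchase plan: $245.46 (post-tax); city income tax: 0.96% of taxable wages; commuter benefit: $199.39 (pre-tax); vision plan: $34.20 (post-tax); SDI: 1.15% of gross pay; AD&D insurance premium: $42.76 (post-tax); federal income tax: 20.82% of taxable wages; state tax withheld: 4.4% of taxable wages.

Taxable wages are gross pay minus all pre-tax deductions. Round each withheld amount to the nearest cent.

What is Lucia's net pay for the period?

Commuter benefit: $199.39
Taxable wages = $2,503.01 − $199.39 = $2,303.62
State tax withheld: $2,303.62 × 0.044 = $101.36
City income tax: $2,303.62 × 0.0096 = $22.11
Federal income tax: $2,303.62 × 0.2082 = $479.61
SDI: $2,503.01 × 0.0115 = $28.78
Employee stock purchase plan: $245.46
Vision plan: $34.20
AD&D insurance premium: $42.76
Total deductions = $199.39 + $101.36 + $22.11 + $479.61 + $28.78 + $245.46 + $34.20 + $42.76 = $1,153.67
Net pay = $2,503.01 − $1,153.67 = $1,349.34

$1,349.34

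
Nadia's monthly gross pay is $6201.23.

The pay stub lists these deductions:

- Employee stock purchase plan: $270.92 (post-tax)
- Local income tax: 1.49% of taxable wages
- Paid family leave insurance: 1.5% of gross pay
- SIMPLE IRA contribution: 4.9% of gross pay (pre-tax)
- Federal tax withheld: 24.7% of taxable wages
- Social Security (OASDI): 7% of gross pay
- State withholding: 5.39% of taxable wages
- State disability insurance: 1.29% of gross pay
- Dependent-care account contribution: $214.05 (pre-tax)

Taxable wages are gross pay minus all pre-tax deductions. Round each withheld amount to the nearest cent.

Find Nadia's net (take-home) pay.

$3010.50

Dependent-care account contribution: $214.05
SIMPLE IRA contribution: $6201.23 × 0.049 = $303.86
Pre-tax total = $214.05 + $303.86 = $517.91
Taxable wages = $6201.23 − $517.91 = $5683.32
Local income tax: $5683.32 × 0.0149 = $84.68
Federal tax withheld: $5683.32 × 0.247 = $1403.78
State withholding: $5683.32 × 0.0539 = $306.33
State disability insurance: $6201.23 × 0.0129 = $80.00
Paid family leave insurance: $6201.23 × 0.015 = $93.02
Social Security (OASDI): $6201.23 × 0.07 = $434.09
Employee stock purchase plan: $270.92
Total deductions = $214.05 + $303.86 + $84.68 + $1403.78 + $306.33 + $80.00 + $93.02 + $434.09 + $270.92 = $3190.73
Net pay = $6201.23 − $3190.73 = $3010.50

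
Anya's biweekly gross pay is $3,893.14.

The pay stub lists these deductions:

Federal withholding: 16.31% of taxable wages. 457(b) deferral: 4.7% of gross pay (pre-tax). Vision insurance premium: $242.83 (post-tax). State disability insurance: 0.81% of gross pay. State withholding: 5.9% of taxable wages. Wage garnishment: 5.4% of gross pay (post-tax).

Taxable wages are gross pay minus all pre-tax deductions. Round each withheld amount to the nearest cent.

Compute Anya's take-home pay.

457(b) deferral: $3,893.14 × 0.047 = $182.98
Taxable wages = $3,893.14 − $182.98 = $3,710.16
Federal withholding: $3,710.16 × 0.1631 = $605.13
State withholding: $3,710.16 × 0.059 = $218.90
State disability insurance: $3,893.14 × 0.0081 = $31.53
Vision insurance premium: $242.83
Wage garnishment: $3,893.14 × 0.054 = $210.23
Total deductions = $182.98 + $605.13 + $218.90 + $31.53 + $242.83 + $210.23 = $1,491.60
Net pay = $3,893.14 − $1,491.60 = $2,401.54

$2,401.54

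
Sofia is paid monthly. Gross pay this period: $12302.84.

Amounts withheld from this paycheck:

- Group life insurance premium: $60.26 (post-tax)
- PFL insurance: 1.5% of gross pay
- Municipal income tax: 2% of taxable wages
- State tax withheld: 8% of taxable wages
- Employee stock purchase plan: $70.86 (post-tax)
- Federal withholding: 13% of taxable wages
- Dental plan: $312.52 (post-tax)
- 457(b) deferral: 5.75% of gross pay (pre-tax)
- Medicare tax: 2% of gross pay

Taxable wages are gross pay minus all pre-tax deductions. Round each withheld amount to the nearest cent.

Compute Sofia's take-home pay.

457(b) deferral: $12302.84 × 0.0575 = $707.41
Taxable wages = $12302.84 − $707.41 = $11595.43
Federal withholding: $11595.43 × 0.13 = $1507.41
State tax withheld: $11595.43 × 0.08 = $927.63
Municipal income tax: $11595.43 × 0.02 = $231.91
Medicare tax: $12302.84 × 0.02 = $246.06
PFL insurance: $12302.84 × 0.015 = $184.54
Employee stock purchase plan: $70.86
Group life insurance premium: $60.26
Dental plan: $312.52
Total deductions = $707.41 + $1507.41 + $927.63 + $231.91 + $246.06 + $184.54 + $70.86 + $60.26 + $312.52 = $4248.60
Net pay = $12302.84 − $4248.60 = $8054.24

$8054.24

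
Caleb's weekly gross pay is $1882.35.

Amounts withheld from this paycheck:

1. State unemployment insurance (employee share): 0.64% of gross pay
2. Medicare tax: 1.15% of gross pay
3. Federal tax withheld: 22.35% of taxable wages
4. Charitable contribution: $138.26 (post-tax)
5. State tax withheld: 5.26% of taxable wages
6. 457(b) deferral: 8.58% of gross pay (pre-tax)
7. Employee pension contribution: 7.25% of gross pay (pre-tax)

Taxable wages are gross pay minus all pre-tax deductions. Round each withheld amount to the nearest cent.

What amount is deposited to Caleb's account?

Employee pension contribution: $1882.35 × 0.0725 = $136.47
457(b) deferral: $1882.35 × 0.0858 = $161.51
Pre-tax total = $136.47 + $161.51 = $297.98
Taxable wages = $1882.35 − $297.98 = $1584.37
State tax withheld: $1584.37 × 0.0526 = $83.34
Federal tax withheld: $1584.37 × 0.2235 = $354.11
Medicare tax: $1882.35 × 0.0115 = $21.65
State unemployment insurance (employee share): $1882.35 × 0.0064 = $12.05
Charitable contribution: $138.26
Total deductions = $136.47 + $161.51 + $83.34 + $354.11 + $21.65 + $12.05 + $138.26 = $907.39
Net pay = $1882.35 − $907.39 = $974.96

$974.96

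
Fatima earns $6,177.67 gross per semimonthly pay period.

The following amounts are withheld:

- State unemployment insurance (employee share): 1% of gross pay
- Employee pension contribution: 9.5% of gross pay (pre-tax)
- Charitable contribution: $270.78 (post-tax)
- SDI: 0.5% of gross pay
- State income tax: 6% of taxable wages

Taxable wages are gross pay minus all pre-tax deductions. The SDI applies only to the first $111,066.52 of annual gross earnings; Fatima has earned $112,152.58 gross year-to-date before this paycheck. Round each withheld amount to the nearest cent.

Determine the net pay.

$4,922.78

Employee pension contribution: $6,177.67 × 0.095 = $586.88
Taxable wages = $6,177.67 − $586.88 = $5,590.79
State income tax: $5,590.79 × 0.06 = $335.45
SDI: annual cap $111,066.52 already reached (YTD $112,152.58), so $0.00
State unemployment insurance (employee share): $6,177.67 × 0.01 = $61.78
Charitable contribution: $270.78
Total deductions = $586.88 + $335.45 + $0.00 + $61.78 + $270.78 = $1,254.89
Net pay = $6,177.67 − $1,254.89 = $4,922.78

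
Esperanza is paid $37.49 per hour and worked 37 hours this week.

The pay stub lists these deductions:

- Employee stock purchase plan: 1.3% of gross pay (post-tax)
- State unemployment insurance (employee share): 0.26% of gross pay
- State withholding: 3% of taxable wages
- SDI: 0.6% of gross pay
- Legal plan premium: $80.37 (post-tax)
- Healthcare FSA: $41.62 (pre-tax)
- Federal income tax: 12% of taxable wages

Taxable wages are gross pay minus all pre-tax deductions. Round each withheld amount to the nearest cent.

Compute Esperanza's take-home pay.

Gross pay: 37 × $37.49 = $1,387.13
Healthcare FSA: $41.62
Taxable wages = $1,387.13 − $41.62 = $1,345.51
State withholding: $1,345.51 × 0.03 = $40.37
Federal income tax: $1,345.51 × 0.12 = $161.46
SDI: $1,387.13 × 0.006 = $8.32
State unemployment insurance (employee share): $1,387.13 × 0.0026 = $3.61
Legal plan premium: $80.37
Employee stock purchase plan: $1,387.13 × 0.013 = $18.03
Total deductions = $41.62 + $40.37 + $161.46 + $8.32 + $3.61 + $80.37 + $18.03 = $353.78
Net pay = $1,387.13 − $353.78 = $1,033.35

$1,033.35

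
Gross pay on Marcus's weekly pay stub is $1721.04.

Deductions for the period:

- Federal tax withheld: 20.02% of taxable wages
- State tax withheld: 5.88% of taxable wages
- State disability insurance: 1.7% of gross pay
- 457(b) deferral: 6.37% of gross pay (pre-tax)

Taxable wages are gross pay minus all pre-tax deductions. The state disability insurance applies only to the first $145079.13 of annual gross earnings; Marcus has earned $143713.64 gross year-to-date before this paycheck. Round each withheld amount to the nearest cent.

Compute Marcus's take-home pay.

$1170.85

457(b) deferral: $1721.04 × 0.0637 = $109.63
Taxable wages = $1721.04 − $109.63 = $1611.41
State tax withheld: $1611.41 × 0.0588 = $94.75
Federal tax withheld: $1611.41 × 0.2002 = $322.60
State disability insurance: only $145079.13 − $143713.64 = $1365.49 of this check is subject → $1365.49 × 0.017 = $23.21
Total deductions = $109.63 + $94.75 + $322.60 + $23.21 = $550.19
Net pay = $1721.04 − $550.19 = $1170.85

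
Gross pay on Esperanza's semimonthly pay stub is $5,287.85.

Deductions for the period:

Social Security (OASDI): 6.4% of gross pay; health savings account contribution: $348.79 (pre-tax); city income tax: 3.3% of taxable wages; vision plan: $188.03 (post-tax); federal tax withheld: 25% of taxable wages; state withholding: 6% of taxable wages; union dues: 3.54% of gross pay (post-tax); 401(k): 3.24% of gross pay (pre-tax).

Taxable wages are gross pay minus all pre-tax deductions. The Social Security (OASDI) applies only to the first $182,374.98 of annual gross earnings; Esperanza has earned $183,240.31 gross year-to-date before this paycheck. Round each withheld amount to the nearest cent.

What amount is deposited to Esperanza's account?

401(k): $5,287.85 × 0.0324 = $171.33
Health savings account contribution: $348.79
Pre-tax total = $171.33 + $348.79 = $520.12
Taxable wages = $5,287.85 − $520.12 = $4,767.73
Federal tax withheld: $4,767.73 × 0.25 = $1,191.93
City income tax: $4,767.73 × 0.033 = $157.34
State withholding: $4,767.73 × 0.06 = $286.06
Social Security (OASDI): annual cap $182,374.98 already reached (YTD $183,240.31), so $0.00
Union dues: $5,287.85 × 0.0354 = $187.19
Vision plan: $188.03
Total deductions = $171.33 + $348.79 + $1,191.93 + $157.34 + $286.06 + $0.00 + $187.19 + $188.03 = $2,530.67
Net pay = $5,287.85 − $2,530.67 = $2,757.18

$2,757.18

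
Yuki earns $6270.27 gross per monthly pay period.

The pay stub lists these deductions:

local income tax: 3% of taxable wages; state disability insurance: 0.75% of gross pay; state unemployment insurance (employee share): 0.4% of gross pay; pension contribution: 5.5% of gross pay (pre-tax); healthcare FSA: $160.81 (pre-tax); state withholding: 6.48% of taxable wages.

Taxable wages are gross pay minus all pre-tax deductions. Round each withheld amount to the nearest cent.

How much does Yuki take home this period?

Pension contribution: $6270.27 × 0.055 = $344.86
Healthcare FSA: $160.81
Pre-tax total = $344.86 + $160.81 = $505.67
Taxable wages = $6270.27 − $505.67 = $5764.60
State withholding: $5764.60 × 0.0648 = $373.55
Local income tax: $5764.60 × 0.03 = $172.94
State disability insurance: $6270.27 × 0.0075 = $47.03
State unemployment insurance (employee share): $6270.27 × 0.004 = $25.08
Total deductions = $344.86 + $160.81 + $373.55 + $172.94 + $47.03 + $25.08 = $1124.27
Net pay = $6270.27 − $1124.27 = $5146.00

$5146.00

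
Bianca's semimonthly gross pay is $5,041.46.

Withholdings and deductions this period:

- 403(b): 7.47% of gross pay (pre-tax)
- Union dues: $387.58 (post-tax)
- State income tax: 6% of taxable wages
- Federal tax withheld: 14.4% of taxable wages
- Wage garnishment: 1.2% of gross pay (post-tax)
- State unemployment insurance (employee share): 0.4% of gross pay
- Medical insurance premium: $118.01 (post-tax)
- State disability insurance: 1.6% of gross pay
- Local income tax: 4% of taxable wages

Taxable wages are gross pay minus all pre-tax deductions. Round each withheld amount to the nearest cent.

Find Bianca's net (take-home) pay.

$2,859.72

403(b): $5,041.46 × 0.0747 = $376.60
Taxable wages = $5,041.46 − $376.60 = $4,664.86
State income tax: $4,664.86 × 0.06 = $279.89
Federal tax withheld: $4,664.86 × 0.144 = $671.74
Local income tax: $4,664.86 × 0.04 = $186.59
State disability insurance: $5,041.46 × 0.016 = $80.66
State unemployment insurance (employee share): $5,041.46 × 0.004 = $20.17
Union dues: $387.58
Medical insurance premium: $118.01
Wage garnishment: $5,041.46 × 0.012 = $60.50
Total deductions = $376.60 + $279.89 + $671.74 + $186.59 + $80.66 + $20.17 + $387.58 + $118.01 + $60.50 = $2,181.74
Net pay = $5,041.46 − $2,181.74 = $2,859.72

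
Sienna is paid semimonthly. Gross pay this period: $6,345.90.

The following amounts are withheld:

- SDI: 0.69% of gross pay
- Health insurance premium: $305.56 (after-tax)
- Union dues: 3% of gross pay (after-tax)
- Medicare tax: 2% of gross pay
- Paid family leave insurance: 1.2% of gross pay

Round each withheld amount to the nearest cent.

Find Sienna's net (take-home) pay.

Paid family leave insurance: $6,345.90 × 0.012 = $76.15
SDI: $6,345.90 × 0.0069 = $43.79
Medicare tax: $6,345.90 × 0.02 = $126.92
Health insurance premium: $305.56
Union dues: $6,345.90 × 0.03 = $190.38
Total deductions = $76.15 + $43.79 + $126.92 + $305.56 + $190.38 = $742.80
Net pay = $6,345.90 − $742.80 = $5,603.10

$5,603.10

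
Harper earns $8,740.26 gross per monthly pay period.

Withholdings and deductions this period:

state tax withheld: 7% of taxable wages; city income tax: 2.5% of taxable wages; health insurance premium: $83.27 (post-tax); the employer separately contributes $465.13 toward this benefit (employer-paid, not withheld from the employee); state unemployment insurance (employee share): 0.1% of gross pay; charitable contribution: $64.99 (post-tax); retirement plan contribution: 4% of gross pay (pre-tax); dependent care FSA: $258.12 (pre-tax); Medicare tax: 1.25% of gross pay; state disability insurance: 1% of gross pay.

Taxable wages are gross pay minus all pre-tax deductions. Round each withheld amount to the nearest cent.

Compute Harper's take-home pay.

Retirement plan contribution: $8,740.26 × 0.04 = $349.61
Dependent care FSA: $258.12
Pre-tax total = $349.61 + $258.12 = $607.73
Taxable wages = $8,740.26 − $607.73 = $8,132.53
State tax withheld: $8,132.53 × 0.07 = $569.28
City income tax: $8,132.53 × 0.025 = $203.31
State unemployment insurance (employee share): $8,740.26 × 0.001 = $8.74
Medicare tax: $8,740.26 × 0.0125 = $109.25
State disability insurance: $8,740.26 × 0.01 = $87.40
Charitable contribution: $64.99
Health insurance premium: $83.27
(Employer's $465.13 toward health insurance premium is not withheld from the employee.)
Total deductions = $349.61 + $258.12 + $569.28 + $203.31 + $8.74 + $109.25 + $87.40 + $64.99 + $83.27 = $1,733.97
Net pay = $8,740.26 − $1,733.97 = $7,006.29

$7,006.29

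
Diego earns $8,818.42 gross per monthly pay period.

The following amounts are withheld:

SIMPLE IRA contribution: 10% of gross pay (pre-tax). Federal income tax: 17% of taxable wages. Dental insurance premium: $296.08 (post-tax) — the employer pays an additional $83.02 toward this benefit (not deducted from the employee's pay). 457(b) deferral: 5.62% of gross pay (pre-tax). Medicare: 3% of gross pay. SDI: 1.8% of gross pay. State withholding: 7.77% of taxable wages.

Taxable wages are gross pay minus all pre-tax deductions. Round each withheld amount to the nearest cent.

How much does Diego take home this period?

SIMPLE IRA contribution: $8,818.42 × 0.1 = $881.84
457(b) deferral: $8,818.42 × 0.0562 = $495.60
Pre-tax total = $881.84 + $495.60 = $1,377.44
Taxable wages = $8,818.42 − $1,377.44 = $7,440.98
State withholding: $7,440.98 × 0.0777 = $578.16
Federal income tax: $7,440.98 × 0.17 = $1,264.97
SDI: $8,818.42 × 0.018 = $158.73
Medicare: $8,818.42 × 0.03 = $264.55
Dental insurance premium: $296.08
(Employer's $83.02 toward dental insurance premium is not withheld from the employee.)
Total deductions = $881.84 + $495.60 + $578.16 + $1,264.97 + $158.73 + $264.55 + $296.08 = $3,939.93
Net pay = $8,818.42 − $3,939.93 = $4,878.49

$4,878.49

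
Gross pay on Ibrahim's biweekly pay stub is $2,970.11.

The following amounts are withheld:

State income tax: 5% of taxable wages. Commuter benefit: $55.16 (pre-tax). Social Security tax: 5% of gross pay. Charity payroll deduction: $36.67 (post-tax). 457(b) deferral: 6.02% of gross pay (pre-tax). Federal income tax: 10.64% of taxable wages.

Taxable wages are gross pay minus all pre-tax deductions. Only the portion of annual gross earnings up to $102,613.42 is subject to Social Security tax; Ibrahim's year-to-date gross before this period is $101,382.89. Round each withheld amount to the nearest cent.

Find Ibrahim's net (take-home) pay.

Commuter benefit: $55.16
457(b) deferral: $2,970.11 × 0.0602 = $178.80
Pre-tax total = $55.16 + $178.80 = $233.96
Taxable wages = $2,970.11 − $233.96 = $2,736.15
State income tax: $2,736.15 × 0.05 = $136.81
Federal income tax: $2,736.15 × 0.1064 = $291.13
Social Security tax: only $102,613.42 − $101,382.89 = $1,230.53 of this check is subject → $1,230.53 × 0.05 = $61.53
Charity payroll deduction: $36.67
Total deductions = $55.16 + $178.80 + $136.81 + $291.13 + $61.53 + $36.67 = $760.10
Net pay = $2,970.11 − $760.10 = $2,210.01

$2,210.01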